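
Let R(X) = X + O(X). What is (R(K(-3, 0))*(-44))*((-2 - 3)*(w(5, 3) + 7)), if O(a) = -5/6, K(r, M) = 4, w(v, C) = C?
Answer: 20900/3 ≈ 6966.7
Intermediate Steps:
O(a) = -5/6 (O(a) = -5*1/6 = -5/6)
R(X) = -5/6 + X (R(X) = X - 5/6 = -5/6 + X)
(R(K(-3, 0))*(-44))*((-2 - 3)*(w(5, 3) + 7)) = ((-5/6 + 4)*(-44))*((-2 - 3)*(3 + 7)) = ((19/6)*(-44))*(-5*10) = -418/3*(-50) = 20900/3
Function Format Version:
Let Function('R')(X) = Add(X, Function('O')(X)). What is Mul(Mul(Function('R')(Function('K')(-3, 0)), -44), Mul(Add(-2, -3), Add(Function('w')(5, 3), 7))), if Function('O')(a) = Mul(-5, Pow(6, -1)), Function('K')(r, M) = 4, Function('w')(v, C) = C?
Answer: Rational(20900, 3) ≈ 6966.7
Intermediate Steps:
Function('O')(a) = Rational(-5, 6) (Function('O')(a) = Mul(-5, Rational(1, 6)) = Rational(-5, 6))
Function('R')(X) = Add(Rational(-5, 6), X) (Function('R')(X) = Add(X, Rational(-5, 6)) = Add(Rational(-5, 6), X))
Mul(Mul(Function('R')(Function('K')(-3, 0)), -44), Mul(Add(-2, -3), Add(Function('w')(5, 3), 7))) = Mul(Mul(Add(Rational(-5, 6), 4), -44), Mul(Add(-2, -3), Add(3, 7))) = Mul(Mul(Rational(19, 6), -44), Mul(-5, 10)) = Mul(Rational(-418, 3), -50) = Rational(20900, 3)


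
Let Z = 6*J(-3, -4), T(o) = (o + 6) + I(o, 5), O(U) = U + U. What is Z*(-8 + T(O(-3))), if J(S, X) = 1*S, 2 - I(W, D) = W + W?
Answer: -108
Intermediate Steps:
O(U) = 2*U
I(W, D) = 2 - 2*W (I(W, D) = 2 - (W + W) = 2 - 2*W)
J(S, X) = S
T(o) = 8 - o (T(o) = (o + 6) + (2 - 2*o) = (6 + o) + (2 - 2*o) = 8 - o)
Z = -18 (Z = 6*(-3) = -18)
Z*(-8 + T(O(-3))) = -18*(-8 + (8 - 2*(-3))) = -18*(-8 + (8 - 1*(-6))) = -18*(-8 + (8 + 6)) = -18*(-8 + 14) = -18*6 = -108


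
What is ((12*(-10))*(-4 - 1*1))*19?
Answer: 11400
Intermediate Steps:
((12*(-10))*(-4 - 1*1))*19 = -120*(-4 - 1)*19 = -120*(-5)*19 = 600*19 = 11400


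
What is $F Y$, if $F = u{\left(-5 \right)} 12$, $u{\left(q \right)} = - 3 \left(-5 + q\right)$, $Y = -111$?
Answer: $-39960$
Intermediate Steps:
$u{\left(q \right)} = 15 - 3 q$
$F = 360$ ($F = \left(15 - -15\right) 12 = \left(15 + 15\right) 12 = 30 \cdot 12 = 360$)
$F Y = 360 \left(-111\right) = -39960$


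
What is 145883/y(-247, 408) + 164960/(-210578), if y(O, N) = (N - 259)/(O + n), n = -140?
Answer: -5944283986889/15688061 ≈ -3.7891e+5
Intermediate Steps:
y(O, N) = (-259 + N)/(-140 + O) (y(O, N) = (N - 259)/(O - 140) = (-259 + N)/(-140 + O))
145883/y(-247, 408) + 164960/(-210578) = 145883/(((-259 + 408)/(-140 - 247))) + 164960/(-210578) = 145883/((149/(-387))) + 164960*(-1/210578) = 145883/((-1/387*149)) - 82480/105289 = 145883/(-149/387) - 82480/105289 = 145883*(-387/149) - 82480/105289 = -56456721/149 - 82480/105289 = -5944283986889/15688061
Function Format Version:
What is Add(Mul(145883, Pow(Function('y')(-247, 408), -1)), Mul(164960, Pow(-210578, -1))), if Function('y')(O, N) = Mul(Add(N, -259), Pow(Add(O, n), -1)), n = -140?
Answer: Rational(-5944283986889, 15688061) ≈ -3.7891e+5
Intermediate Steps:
Function('y')(O, N) = Mul(Pow(Add(-140, O), -1), Add(-259, N)) (Function('y')(O, N) = Mul(Add(N, -259), Pow(Add(O, -140), -1)) = Mul(Add(-259, N), Pow(Add(-140, O), -1)) = Mul(Pow(Add(-140, O), -1), Add(-259, N)))
Add(Mul(145883, Pow(Function('y')(-247, 408), -1)), Mul(164960, Pow(-210578, -1))) = Add(Mul(145883, Pow(Mul(Pow(Add(-140, -247), -1), Add(-259, 408)), -1)), Mul(164960, Pow(-210578, -1))) = Add(Mul(145883, Pow(Mul(Pow(-387, -1), 149), -1)), Mul(164960, Rational(-1, 210578))) = Add(Mul(145883, Pow(Mul(Rational(-1, 387), 149), -1)), Rational(-82480, 105289)) = Add(Mul(145883, Pow(Rational(-149, 387), -1)), Rational(-82480, 105289)) = Add(Mul(145883, Rational(-387, 149)), Rational(-82480, 105289)) = Add(Rational(-56456721, 149), Rational(-82480, 105289)) = Rational(-5944283986889, 15688061)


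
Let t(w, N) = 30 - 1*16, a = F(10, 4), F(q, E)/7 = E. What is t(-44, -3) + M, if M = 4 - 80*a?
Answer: -2222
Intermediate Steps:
F(q, E) = 7*E
a = 28 (a = 7*4 = 28)
t(w, N) = 14 (t(w, N) = 30 - 16 = 14)
M = -2236 (M = 4 - 80*28 = 4 - 2240 = -2236)
t(-44, -3) + M = 14 - 2236 = -2222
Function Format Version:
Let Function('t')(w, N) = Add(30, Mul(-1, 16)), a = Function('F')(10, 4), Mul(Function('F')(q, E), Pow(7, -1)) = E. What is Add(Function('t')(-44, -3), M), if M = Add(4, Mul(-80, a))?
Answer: -2222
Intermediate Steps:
Function('F')(q, E) = Mul(7, E)
a = 28 (a = Mul(7, 4) = 28)
Function('t')(w, N) = 14 (Function('t')(w, N) = Add(30, -16) = 14)
M = -2236 (M = Add(4, Mul(-80, 28)) = Add(4, -2240) = -2236)
Add(Function('t')(-44, -3), M) = Add(14, -2236) = -2222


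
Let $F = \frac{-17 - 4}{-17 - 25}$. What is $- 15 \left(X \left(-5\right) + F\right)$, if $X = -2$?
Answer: $- \frac{315}{2} \approx -157.5$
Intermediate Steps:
$F = \frac{1}{2}$ ($F = - \frac{21}{-42} = \left(-21\right) \left(- \frac{1}{42}\right) = \frac{1}{2} \approx 0.5$)
$- 15 \left(X \left(-5\right) + F\right) = - 15 \left(\left(-2\right) \left(-5\right) + \frac{1}{2}\right) = - 15 \left(10 + \frac{1}{2}\right) = \left(-15\right) \frac{21}{2} = - \frac{315}{2}$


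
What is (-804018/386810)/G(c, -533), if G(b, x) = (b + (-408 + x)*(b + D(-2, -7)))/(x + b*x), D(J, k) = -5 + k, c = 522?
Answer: -2873426329/2377334260 ≈ -1.2087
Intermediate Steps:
G(b, x) = (b + (-408 + x)*(-12 + b))/(x + b*x) (G(b, x) = (b + (-408 + x)*(b + (-5 - 7)))/(x + b*x) = (b + (-408 + x)*(b - 12))/(x + b*x) = (b + (-408 + x)*(-12 + b))/(x + b*x))
(-804018/386810)/G(c, -533) = (-804018/386810)/(((4896 - 407*522 - 12*(-533) + 522*(-533))/((-533)*(1 + 522)))) = (-804018*1/386810)/((-1/533*(4896 - 212454 + 6396 - 278226)/523)) = -402009/(193405*((-1/533*1/523*(-479388)))) = -402009/(193405*36876/21443) = -402009/193405*21443/36876 = -2873426329/2377334260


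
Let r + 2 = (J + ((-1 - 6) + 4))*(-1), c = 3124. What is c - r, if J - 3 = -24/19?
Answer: 59370/19 ≈ 3124.7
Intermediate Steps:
J = 33/19 (J = 3 - 24/19 = 33/19 ≈ 1.7368)
r = -14/19 (r = -2 + (33/19 + ((-1 - 6) + 4))*(-1) = -2 + (33/19 + (-7 + 4))*(-1) = -2 + (33/19 - 3)*(-1) = -2 - 24/19*(-1) = -2 + 24/19 = -14/19 ≈ -0.73684)
c - r = 3124 - 1*(-14/19) = 3124 + 14/19 = 59370/19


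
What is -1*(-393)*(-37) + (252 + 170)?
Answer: -14119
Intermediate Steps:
-1*(-393)*(-37) + (252 + 170) = 393*(-37) + 422 = -14541 + 422 = -14119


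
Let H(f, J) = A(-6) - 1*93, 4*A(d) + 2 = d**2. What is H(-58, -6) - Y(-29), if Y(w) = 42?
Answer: -253/2 ≈ -126.50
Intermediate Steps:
A(d) = -1/2 + d**2/4
H(f, J) = -169/2 (H(f, J) = (-1/2 + (1/4)*(-6)**2) - 1*93 = (-1/2 + (1/4)*36) - 93 = (-1/2 + 9) - 93 = 17/2 - 93 = -169/2)
H(-58, -6) - Y(-29) = -169/2 - 1*42 = -169/2 - 42 = -253/2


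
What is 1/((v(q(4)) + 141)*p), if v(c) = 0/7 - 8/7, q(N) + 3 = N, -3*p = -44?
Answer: 21/43076 ≈ 0.00048751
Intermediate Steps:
p = 44/3 (p = -⅓*(-44) = 44/3 ≈ 14.667)
q(N) = -3 + N
v(c) = -8/7 (v(c) = 0*(⅐) - 8*⅐ = 0 - 8/7 = -8/7)
1/((v(q(4)) + 141)*p) = 1/((-8/7 + 141)*(44/3)) = 1/((979/7)*(44/3)) = 1/(43076/21) = 21/43076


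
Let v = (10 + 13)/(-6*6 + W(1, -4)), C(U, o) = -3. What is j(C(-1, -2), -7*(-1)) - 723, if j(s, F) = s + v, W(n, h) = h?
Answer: -29063/40 ≈ -726.58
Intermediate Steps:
v = -23/40 (v = (10 + 13)/(-6*6 - 4) = 23/(-36 - 4) = 23/(-40) = 23*(-1/40) = -23/40 ≈ -0.57500)
j(s, F) = -23/40 + s (j(s, F) = s - 23/40 = -23/40 + s)
j(C(-1, -2), -7*(-1)) - 723 = (-23/40 - 3) - 723 = -143/40 - 723 = -29063/40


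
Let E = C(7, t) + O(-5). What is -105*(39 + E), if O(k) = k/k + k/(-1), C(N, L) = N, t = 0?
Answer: -5460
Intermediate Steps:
O(k) = 1 - k (O(k) = 1 + k*(-1) = 1 - k)
E = 13 (E = 7 + (1 - 1*(-5)) = 7 + (1 + 5) = 7 + 6 = 13)
-105*(39 + E) = -105*(39 + 13) = -105*52 = -5460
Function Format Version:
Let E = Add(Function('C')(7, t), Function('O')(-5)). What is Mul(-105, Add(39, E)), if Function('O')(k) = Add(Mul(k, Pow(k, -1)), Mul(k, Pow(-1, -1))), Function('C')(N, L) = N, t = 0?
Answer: -5460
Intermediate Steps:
Function('O')(k) = Add(1, Mul(-1, k)) (Function('O')(k) = Add(1, Mul(k, -1)) = Add(1, Mul(-1, k)))
E = 13 (E = Add(7, Add(1, Mul(-1, -5))) = Add(7, Add(1, 5)) = Add(7, 6) = 13)
Mul(-105, Add(39, E)) = Mul(-105, Add(39, 13)) = Mul(-105, 52) = -5460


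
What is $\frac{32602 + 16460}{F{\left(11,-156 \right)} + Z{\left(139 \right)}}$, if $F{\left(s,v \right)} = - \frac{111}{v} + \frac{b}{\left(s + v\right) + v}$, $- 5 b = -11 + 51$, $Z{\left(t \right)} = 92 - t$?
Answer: $- \frac{767918424}{724091} \approx -1060.5$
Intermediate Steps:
$b = -8$ ($b = - \frac{-11 + 51}{5} = \left(- \frac{1}{5}\right) 40 = -8$)
$F{\left(s,v \right)} = - \frac{111}{v} - \frac{8}{s + 2 v}$ ($F{\left(s,v \right)} = - \frac{111}{v} - \frac{8}{\left(s + v\right) + v} = - \frac{111}{v} - \frac{8}{s + 2 v}$)
$\frac{32602 + 16460}{F{\left(11,-156 \right)} + Z{\left(139 \right)}} = \frac{32602 + 16460}{\frac{\left(-230\right) \left(-156\right) - 1221}{\left(-156\right) \left(11 + 2 \left(-156\right)\right)} + \left(92 - 139\right)} = \frac{49062}{- \frac{35880 - 1221}{156 \left(11 - 312\right)} + \left(92 - 139\right)} = \frac{49062}{\left(- \frac{1}{156}\right) \frac{1}{-301} \cdot 34659 - 47} = \frac{49062}{\left(- \frac{1}{156}\right) \left(- \frac{1}{301}\right) 34659 - 47} = \frac{49062}{\frac{11553}{15652} - 47} = \frac{49062}{- \frac{724091}{15652}} = 49062 \left(- \frac{15652}{724091}\right) = - \frac{767918424}{724091}$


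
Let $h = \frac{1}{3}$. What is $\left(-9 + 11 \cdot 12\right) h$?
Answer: $41$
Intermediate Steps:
$h = \frac{1}{3} \approx 0.33333$
$\left(-9 + 11 \cdot 12\right) h = \left(-9 + 11 \cdot 12\right) \frac{1}{3} = \left(-9 + 132\right) \frac{1}{3} = 123 \cdot \frac{1}{3} = 41$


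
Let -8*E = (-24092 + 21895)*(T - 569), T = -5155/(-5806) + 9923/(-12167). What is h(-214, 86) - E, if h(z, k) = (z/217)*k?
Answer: 19150124247699995/122633821072 ≈ 1.5616e+5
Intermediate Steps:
T = 5107947/70641602 (T = -5155*(-1/5806) + 9923*(-1/12167) = 5155/5806 - 9923/12167 = 5107947/70641602 ≈ 0.072308)
h(z, k) = k*z/217 (h(z, k) = (z*(1/217))*k = (z/217)*k = k*z/217)
E = -88297350009427/565132816 (E = -(-24092 + 21895)*(5107947/70641602 - 569)/8 = -(-2197)*(-40189963591)/(8*70641602) = -⅛*88297350009427/70641602 = -88297350009427/565132816 ≈ -1.5624e+5)
h(-214, 86) - E = (1/217)*86*(-214) - 1*(-88297350009427/565132816) = -18404/217 + 88297350009427/565132816 = 19150124247699995/122633821072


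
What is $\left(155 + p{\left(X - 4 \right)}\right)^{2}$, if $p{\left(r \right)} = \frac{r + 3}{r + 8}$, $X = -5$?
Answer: $25921$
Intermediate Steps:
$p{\left(r \right)} = \frac{3 + r}{8 + r}$
$\left(155 + p{\left(X - 4 \right)}\right)^{2} = \left(155 + \frac{3 - 9}{8 - 9}\right)^{2} = \left(155 + \frac{1}{-1} \left(-6\right)\right)^{2} = \left(155 - -6\right)^{2} = \left(155 + 6\right)^{2} = 161^{2} = 25921$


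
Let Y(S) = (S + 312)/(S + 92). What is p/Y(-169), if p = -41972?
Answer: 293804/13 ≈ 22600.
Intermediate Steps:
Y(S) = (312 + S)/(92 + S)
p/Y(-169) = -41972*(92 - 169)/(312 - 169) = -41972/(143/(-77)) = -41972/((-1/77*143)) = -41972/(-13/7) = -41972*(-7/13) = 293804/13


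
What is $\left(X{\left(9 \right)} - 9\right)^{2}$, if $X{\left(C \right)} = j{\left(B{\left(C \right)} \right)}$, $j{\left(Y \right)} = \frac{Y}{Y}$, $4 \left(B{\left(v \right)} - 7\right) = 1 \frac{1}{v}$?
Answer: $64$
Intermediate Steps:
$B{\left(v \right)} = 7 + \frac{1}{4 v}$ ($B{\left(v \right)} = 7 + \frac{1 \frac{1}{v}}{4} = 7 + \frac{1}{4 v}$)
$j{\left(Y \right)} = 1$
$X{\left(C \right)} = 1$
$\left(X{\left(9 \right)} - 9\right)^{2} = \left(1 - 9\right)^{2} = \left(-8\right)^{2} = 64$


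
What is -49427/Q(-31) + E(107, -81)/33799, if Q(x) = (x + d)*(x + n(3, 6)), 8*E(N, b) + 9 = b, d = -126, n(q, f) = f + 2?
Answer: -290543269/21225772 ≈ -13.688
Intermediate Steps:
n(q, f) = 2 + f
E(N, b) = -9/8 + b/8
Q(x) = (-126 + x)*(8 + x) (Q(x) = (x - 126)*(x + (2 + 6)) = (-126 + x)*(x + 8) = (-126 + x)*(8 + x))
-49427/Q(-31) + E(107, -81)/33799 = -49427/(-1008 + (-31)**2 - 118*(-31)) + (-9/8 + (1/8)*(-81))/33799 = -49427/(-1008 + 961 + 3658) + (-9/8 - 81/8)*(1/33799) = -49427/3611 - 45/4*1/33799 = -49427*1/3611 - 45/135196 = -2149/157 - 45/135196 = -290543269/21225772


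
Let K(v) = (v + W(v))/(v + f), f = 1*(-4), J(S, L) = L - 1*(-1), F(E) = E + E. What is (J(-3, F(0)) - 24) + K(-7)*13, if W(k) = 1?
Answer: -175/11 ≈ -15.909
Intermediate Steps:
F(E) = 2*E
J(S, L) = 1 + L (J(S, L) = L + 1 = 1 + L)
f = -4
K(v) = (1 + v)/(-4 + v) (K(v) = (v + 1)/(v - 4) = (1 + v)/(-4 + v))
(J(-3, F(0)) - 24) + K(-7)*13 = ((1 + 2*0) - 24) + ((1 - 7)/(-4 - 7))*13 = ((1 + 0) - 24) + (-6/(-11))*13 = (1 - 24) - 1/11*(-6)*13 = -23 + (6/11)*13 = -23 + 78/11 = -175/11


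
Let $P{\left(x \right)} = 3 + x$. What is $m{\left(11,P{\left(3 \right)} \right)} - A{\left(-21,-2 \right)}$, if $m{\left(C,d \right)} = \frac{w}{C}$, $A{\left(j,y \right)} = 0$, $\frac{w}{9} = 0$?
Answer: $0$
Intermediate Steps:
$w = 0$ ($w = 9 \cdot 0 = 0$)
$m{\left(C,d \right)} = 0$ ($m{\left(C,d \right)} = \frac{0}{C} = 0$)
$m{\left(11,P{\left(3 \right)} \right)} - A{\left(-21,-2 \right)} = 0 - 0 = 0 + 0 = 0$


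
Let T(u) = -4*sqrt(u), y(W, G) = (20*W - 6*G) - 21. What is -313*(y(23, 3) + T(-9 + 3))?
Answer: -131773 + 1252*I*sqrt(6) ≈ -1.3177e+5 + 3066.8*I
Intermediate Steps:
y(W, G) = -21 - 6*G + 20*W (y(W, G) = (-6*G + 20*W) - 21 = -21 - 6*G + 20*W)
-313*(y(23, 3) + T(-9 + 3)) = -313*((-21 - 6*3 + 20*23) - 4*sqrt(-9 + 3)) = -313*((-21 - 18 + 460) - 4*I*sqrt(6)) = -313*(421 - 4*I*sqrt(6)) = -131773 + 1252*I*sqrt(6)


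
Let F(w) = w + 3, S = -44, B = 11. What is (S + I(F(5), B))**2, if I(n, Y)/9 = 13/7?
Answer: 36481/49 ≈ 744.51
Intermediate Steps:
F(w) = 3 + w
I(n, Y) = 117/7 (I(n, Y) = 9*(13/7) = 117/7)
(S + I(F(5), B))**2 = (-44 + 117/7)**2 = (-191/7)**2 = 36481/49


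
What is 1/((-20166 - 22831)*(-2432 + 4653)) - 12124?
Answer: -1157797589789/95496337 ≈ -12124.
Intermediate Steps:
1/((-20166 - 22831)*(-2432 + 4653)) - 12124 = 1/(-42997*2221) - 12124 = 1/(-95496337) - 12124 = -1/95496337 - 12124 = -1157797589789/95496337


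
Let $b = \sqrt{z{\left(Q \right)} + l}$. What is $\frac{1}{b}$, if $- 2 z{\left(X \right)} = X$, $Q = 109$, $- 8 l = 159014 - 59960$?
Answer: $- \frac{2 i \sqrt{49745}}{49745} \approx - 0.0089672 i$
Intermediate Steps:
$l = - \frac{49527}{4}$ ($l = - \frac{159014 - 59960}{8} = \left(- \frac{1}{8}\right) 99054 = - \frac{49527}{4} \approx -12382.0$)
$z{\left(X \right)} = - \frac{X}{2}$
$b = \frac{i \sqrt{49745}}{2}$ ($b = \sqrt{\left(- \frac{1}{2}\right) 109 - \frac{49527}{4}} = \sqrt{- \frac{109}{2} - \frac{49527}{4}} = \sqrt{- \frac{49745}{4}} = \frac{i \sqrt{49745}}{2} \approx 111.52 i$)
$\frac{1}{b} = \frac{1}{\frac{1}{2} i \sqrt{49745}} = - \frac{2 i \sqrt{49745}}{49745}$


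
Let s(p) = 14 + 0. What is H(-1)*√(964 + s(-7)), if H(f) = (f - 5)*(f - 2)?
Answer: 18*√978 ≈ 562.91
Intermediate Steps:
s(p) = 14
H(f) = (-5 + f)*(-2 + f)
H(-1)*√(964 + s(-7)) = (10 + (-1)² - 7*(-1))*√(964 + 14) = (10 + 1 + 7)*√978 = 18*√978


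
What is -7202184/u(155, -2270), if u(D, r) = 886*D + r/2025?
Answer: -729221130/13904549 ≈ -52.445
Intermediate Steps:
u(D, r) = 886*D + r/2025
-7202184/u(155, -2270) = -7202184/(886*155 + (1/2025)*(-2270)) = -7202184/(137330 - 454/405) = -7202184/55618196/405 = -7202184*405/55618196 = -729221130/13904549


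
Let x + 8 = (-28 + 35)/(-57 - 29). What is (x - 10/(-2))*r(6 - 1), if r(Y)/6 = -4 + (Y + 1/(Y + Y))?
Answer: -1749/86 ≈ -20.337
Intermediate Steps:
x = -695/86 (x = -8 + (-28 + 35)/(-57 - 29) = -8 + 7/(-86) = -8 + 7*(-1/86) = -8 - 7/86 = -695/86 ≈ -8.0814)
r(Y) = -24 + 3/Y + 6*Y (r(Y) = 6*(-4 + (Y + 1/(Y + Y))) = 6*(-4 + (Y + 1/(2*Y))) = 6*(-4 + Y + 1/(2*Y)) = -24 + 3/Y + 6*Y)
(x - 10/(-2))*r(6 - 1) = (-695/86 - 10/(-2))*(-24 + 3/(6 - 1) + 6*(6 - 1)) = (-695/86 - ½*(-10))*(-24 + 3/5 + 6*5) = (-695/86 + 5)*(-24 + 3*(⅕) + 30) = -265*(-24 + ⅗ + 30)/86 = -265/86*33/5 = -1749/86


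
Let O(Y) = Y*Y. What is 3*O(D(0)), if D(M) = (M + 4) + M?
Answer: 48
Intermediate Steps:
D(M) = 4 + 2*M (D(M) = (4 + M) + M = 4 + 2*M)
O(Y) = Y**2
3*O(D(0)) = 3*(4 + 2*0)**2 = 3*(4 + 0)**2 = 3*4**2 = 3*16 = 48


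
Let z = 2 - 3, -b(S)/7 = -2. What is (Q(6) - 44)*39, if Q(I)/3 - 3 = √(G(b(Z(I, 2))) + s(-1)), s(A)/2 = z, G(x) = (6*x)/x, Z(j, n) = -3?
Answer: -1131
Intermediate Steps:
b(S) = 14 (b(S) = -7*(-2) = 14)
z = -1
G(x) = 6
s(A) = -2 (s(A) = 2*(-1) = -2)
Q(I) = 15 (Q(I) = 9 + 3*√(6 - 2) = 9 + 3*√4 = 9 + 3*2 = 9 + 6 = 15)
(Q(6) - 44)*39 = (15 - 44)*39 = -29*39 = -1131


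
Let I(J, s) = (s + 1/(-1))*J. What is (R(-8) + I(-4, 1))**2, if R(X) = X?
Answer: 64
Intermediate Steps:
I(J, s) = J*(-1 + s) (I(J, s) = (s - 1)*J = (-1 + s)*J = J*(-1 + s))
(R(-8) + I(-4, 1))**2 = (-8 - 4*(-1 + 1))**2 = (-8 - 4*0)**2 = (-8 + 0)**2 = (-8)**2 = 64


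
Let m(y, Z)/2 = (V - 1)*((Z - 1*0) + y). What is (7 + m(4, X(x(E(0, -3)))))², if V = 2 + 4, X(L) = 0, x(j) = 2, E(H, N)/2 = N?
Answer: 2209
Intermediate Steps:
E(H, N) = 2*N
V = 6
m(y, Z) = 10*Z + 10*y (m(y, Z) = 2*((6 - 1)*((Z - 1*0) + y)) = 2*(5*((Z + 0) + y)) = 2*(5*(Z + y)) = 2*(5*Z + 5*y) = 10*Z + 10*y)
(7 + m(4, X(x(E(0, -3)))))² = (7 + (10*0 + 10*4))² = (7 + (0 + 40))² = (7 + 40)² = 47² = 2209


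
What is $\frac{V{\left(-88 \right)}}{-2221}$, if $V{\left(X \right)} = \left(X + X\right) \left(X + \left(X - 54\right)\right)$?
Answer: $- \frac{40480}{2221} \approx -18.226$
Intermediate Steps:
$V{\left(X \right)} = 2 X \left(-54 + 2 X\right)$ ($V{\left(X \right)} = 2 X \left(X + \left(-54 + X\right)\right) = 2 X \left(-54 + 2 X\right)$)
$\frac{V{\left(-88 \right)}}{-2221} = \frac{4 \left(-88\right) \left(-27 - 88\right)}{-2221} = 4 \left(-88\right) \left(-115\right) \left(- \frac{1}{2221}\right) = 40480 \left(- \frac{1}{2221}\right) = - \frac{40480}{2221}$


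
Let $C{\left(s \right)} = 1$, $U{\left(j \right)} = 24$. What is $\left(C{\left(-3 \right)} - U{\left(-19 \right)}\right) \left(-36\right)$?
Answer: $828$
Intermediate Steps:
$\left(C{\left(-3 \right)} - U{\left(-19 \right)}\right) \left(-36\right) = \left(1 - 24\right) \left(-36\right) = \left(-23\right) \left(-36\right) = 828$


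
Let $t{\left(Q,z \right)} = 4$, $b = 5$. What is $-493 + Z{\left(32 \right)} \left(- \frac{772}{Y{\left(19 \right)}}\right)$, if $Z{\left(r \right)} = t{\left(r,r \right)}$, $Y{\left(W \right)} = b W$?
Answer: $- \frac{49923}{95} \approx -525.5$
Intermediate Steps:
$Y{\left(W \right)} = 5 W$
$Z{\left(r \right)} = 4$
$-493 + Z{\left(32 \right)} \left(- \frac{772}{Y{\left(19 \right)}}\right) = -493 + 4 \left(- \frac{772}{5 \cdot 19}\right) = -493 + 4 \left(- \frac{772}{95}\right) = -493 - \frac{3088}{95} = - \frac{49923}{95}$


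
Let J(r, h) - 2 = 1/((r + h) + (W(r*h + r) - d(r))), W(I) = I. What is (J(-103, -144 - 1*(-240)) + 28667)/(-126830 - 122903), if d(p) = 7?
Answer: -286833344/2498578665 ≈ -0.11480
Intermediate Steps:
J(r, h) = 2 + 1/(-7 + h + 2*r + h*r) (J(r, h) = 2 + 1/((r + h) + ((r*h + r) - 1*7)) = 2 + 1/((h + r) + ((h*r + r) - 7)) = 2 + 1/((h + r) + ((r + h*r) - 7)) = 2 + 1/((h + r) + (-7 + r + h*r)) = 2 + 1/(-7 + h + 2*r + h*r))
(J(-103, -144 - 1*(-240)) + 28667)/(-126830 - 122903) = ((-13 + 2*(-144 - 1*(-240)) + 4*(-103) + 2*(-144 - 1*(-240))*(-103))/(-7 + (-144 - 1*(-240)) + 2*(-103) + (-144 - 1*(-240))*(-103)) + 28667)/(-126830 - 122903) = ((-13 + 2*(-144 + 240) - 412 + 2*(-144 + 240)*(-103))/(-7 + (-144 + 240) - 206 + (-144 + 240)*(-103)) + 28667)/(-249733) = ((-13 + 2*96 - 412 + 2*96*(-103))/(-7 + 96 - 206 + 96*(-103)) + 28667)*(-1/249733) = ((-13 + 192 - 412 - 19776)/(-7 + 96 - 206 - 9888) + 28667)*(-1/249733) = (-20009/(-10005) + 28667)*(-1/249733) = (-1/10005*(-20009) + 28667)*(-1/249733) = (20009/10005 + 28667)*(-1/249733) = (286833344/10005)*(-1/249733) = -286833344/2498578665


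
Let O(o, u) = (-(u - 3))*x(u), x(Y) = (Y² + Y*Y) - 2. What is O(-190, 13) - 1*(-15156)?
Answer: 11796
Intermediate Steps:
x(Y) = -2 + 2*Y² (x(Y) = (Y² + Y²) - 2 = 2*Y² - 2 = -2 + 2*Y²)
O(o, u) = (-2 + 2*u²)*(3 - u) (O(o, u) = (-(u - 3))*(-2 + 2*u²) = (-(-3 + u))*(-2 + 2*u²) = (3 - u)*(-2 + 2*u²) = (-2 + 2*u²)*(3 - u))
O(-190, 13) - 1*(-15156) = -2*(-1 + 13²)*(-3 + 13) - 1*(-15156) = -2*(-1 + 169)*10 + 15156 = -2*168*10 + 15156 = -3360 + 15156 = 11796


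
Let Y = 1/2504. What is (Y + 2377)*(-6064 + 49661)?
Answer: 259489736373/2504 ≈ 1.0363e+8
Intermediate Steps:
Y = 1/2504 ≈ 0.00039936
(Y + 2377)*(-6064 + 49661) = (1/2504 + 2377)*(-6064 + 49661) = (5952009/2504)*43597 = 259489736373/2504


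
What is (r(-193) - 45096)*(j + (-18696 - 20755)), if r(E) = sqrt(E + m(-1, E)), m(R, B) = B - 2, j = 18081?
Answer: 963701520 - 42740*I*sqrt(97) ≈ 9.637e+8 - 4.2094e+5*I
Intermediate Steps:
m(R, B) = -2 + B
r(E) = sqrt(-2 + 2*E) (r(E) = sqrt(E + (-2 + E)) = sqrt(-2 + 2*E))
(r(-193) - 45096)*(j + (-18696 - 20755)) = (sqrt(-2 + 2*(-193)) - 45096)*(18081 + (-18696 - 20755)) = (sqrt(-2 - 386) - 45096)*(18081 - 39451) = (sqrt(-388) - 45096)*(-21370) = (2*I*sqrt(97) - 45096)*(-21370) = (-45096 + 2*I*sqrt(97))*(-21370) = 963701520 - 42740*I*sqrt(97)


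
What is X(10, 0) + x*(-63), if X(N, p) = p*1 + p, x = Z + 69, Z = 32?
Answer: -6363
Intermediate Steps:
x = 101 (x = 32 + 69 = 101)
X(N, p) = 2*p (X(N, p) = p + p = 2*p)
X(10, 0) + x*(-63) = 2*0 + 101*(-63) = 0 - 6363 = -6363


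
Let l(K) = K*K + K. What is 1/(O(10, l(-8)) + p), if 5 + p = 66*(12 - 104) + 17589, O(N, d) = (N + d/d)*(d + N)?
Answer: 1/12238 ≈ 8.1713e-5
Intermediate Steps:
l(K) = K + K**2 (l(K) = K**2 + K = K + K**2)
O(N, d) = (1 + N)*(N + d) (O(N, d) = (N + 1)*(N + d) = (1 + N)*(N + d))
p = 11512 (p = -5 + (66*(12 - 104) + 17589) = -5 + (66*(-92) + 17589) = -5 + (-6072 + 17589) = -5 + 11517 = 11512)
1/(O(10, l(-8)) + p) = 1/((10 - 8*(1 - 8) + 10**2 + 10*(-8*(1 - 8))) + 11512) = 1/((10 - 8*(-7) + 100 + 10*(-8*(-7))) + 11512) = 1/((10 + 56 + 100 + 10*56) + 11512) = 1/((10 + 56 + 100 + 560) + 11512) = 1/(726 + 11512) = 1/12238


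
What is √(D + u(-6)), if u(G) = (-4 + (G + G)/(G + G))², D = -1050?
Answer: I*√1041 ≈ 32.265*I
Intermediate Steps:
u(G) = 9 (u(G) = (-4 + (2*G)/((2*G)))² = (-4 + (2*G)*(1/(2*G)))² = (-4 + 1)² = (-3)² = 9)
√(D + u(-6)) = √(-1050 + 9) = √(-1041) = I*√1041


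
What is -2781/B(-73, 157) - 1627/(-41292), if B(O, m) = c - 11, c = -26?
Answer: 3105223/41292 ≈ 75.202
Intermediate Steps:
B(O, m) = -37 (B(O, m) = -26 - 11 = -37)
-2781/B(-73, 157) - 1627/(-41292) = -2781/(-37) - 1627/(-41292) = -2781*(-1/37) - 1627*(-1/41292) = 2781/37 + 1627/41292 = 3105223/41292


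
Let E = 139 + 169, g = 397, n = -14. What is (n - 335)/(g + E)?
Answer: -349/705 ≈ -0.49504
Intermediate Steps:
E = 308
(n - 335)/(g + E) = (-14 - 335)/(397 + 308) = -349/705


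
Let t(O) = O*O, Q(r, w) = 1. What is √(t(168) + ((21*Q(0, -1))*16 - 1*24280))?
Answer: 2*√1070 ≈ 65.422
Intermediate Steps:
t(O) = O²
√(t(168) + ((21*Q(0, -1))*16 - 1*24280)) = √(168² + ((21*1)*16 - 1*24280)) = √(28224 + (21*16 - 24280)) = √(28224 + (336 - 24280)) = √(28224 - 23944) = √4280 = 2*√1070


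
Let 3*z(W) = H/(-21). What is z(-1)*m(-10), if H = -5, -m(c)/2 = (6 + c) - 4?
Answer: 80/63 ≈ 1.2698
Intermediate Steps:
m(c) = -4 - 2*c (m(c) = -2*((6 + c) - 4) = -2*(2 + c) = -4 - 2*c)
z(W) = 5/63 (z(W) = (-5/(-21))/3 = (-5*(-1/21))/3 = (⅓)*(5/21) = 5/63)
z(-1)*m(-10) = 5*(-4 - 2*(-10))/63 = 5*(-4 + 20)/63 = (5/63)*16 = 80/63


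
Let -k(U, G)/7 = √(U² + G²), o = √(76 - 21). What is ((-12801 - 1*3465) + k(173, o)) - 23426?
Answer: -39692 - 28*√1874 ≈ -40904.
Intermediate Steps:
o = √55 ≈ 7.4162
k(U, G) = -7*√(G² + U²) (k(U, G) = -7*√(U² + G²) = -7*√(G² + U²))
((-12801 - 1*3465) + k(173, o)) - 23426 = ((-12801 - 1*3465) - 7*√((√55)² + 173²)) - 23426 = ((-12801 - 3465) - 7*√(55 + 29929)) - 23426 = (-16266 - 28*√1874) - 23426 = -39692 - 28*√1874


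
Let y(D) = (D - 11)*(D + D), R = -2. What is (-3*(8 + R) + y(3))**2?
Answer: 4356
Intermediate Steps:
y(D) = 2*D*(-11 + D) (y(D) = (-11 + D)*(2*D) = 2*D*(-11 + D))
(-3*(8 + R) + y(3))**2 = (-3*(8 - 2) + 2*3*(-11 + 3))**2 = (-3*6 + 2*3*(-8))**2 = (-18 - 48)**2 = (-66)**2 = 4356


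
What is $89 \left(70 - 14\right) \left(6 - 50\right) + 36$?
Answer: $-219260$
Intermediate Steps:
$89 \left(70 - 14\right) \left(6 - 50\right) + 36 = 89 \cdot 56 \left(-44\right) + 36 = 89 \left(-2464\right) + 36 = -219296 + 36 = -219260$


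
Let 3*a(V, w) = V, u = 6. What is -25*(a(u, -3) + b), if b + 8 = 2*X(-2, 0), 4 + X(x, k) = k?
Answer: 350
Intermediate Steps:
a(V, w) = V/3
X(x, k) = -4 + k
b = -16 (b = -8 + 2*(-4 + 0) = -8 + 2*(-4) = -8 - 8 = -16)
-25*(a(u, -3) + b) = -25*((⅓)*6 - 16) = -25*(2 - 16) = -25*(-14) = 350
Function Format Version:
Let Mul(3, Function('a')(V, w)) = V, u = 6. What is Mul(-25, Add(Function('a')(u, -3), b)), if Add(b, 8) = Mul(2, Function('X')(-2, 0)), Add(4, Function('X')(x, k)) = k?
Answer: 350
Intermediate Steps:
Function('a')(V, w) = Mul(Rational(1, 3), V)
Function('X')(x, k) = Add(-4, k)
b = -16 (b = Add(-8, Mul(2, Add(-4, 0))) = Add(-8, Mul(2, -4)) = Add(-8, -8) = -16)
Mul(-25, Add(Function('a')(u, -3), b)) = Mul(-25, Add(Mul(Rational(1, 3), 6), -16)) = Mul(-25, Add(2, -16)) = Mul(-25, -14) = 350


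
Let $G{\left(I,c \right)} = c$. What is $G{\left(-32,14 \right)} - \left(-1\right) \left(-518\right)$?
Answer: $-504$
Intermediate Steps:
$G{\left(-32,14 \right)} - \left(-1\right) \left(-518\right) = 14 - \left(-1\right) \left(-518\right) = 14 - 518 = -504$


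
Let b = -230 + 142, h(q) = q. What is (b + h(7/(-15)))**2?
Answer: 1760929/225 ≈ 7826.4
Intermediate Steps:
b = -88
(b + h(7/(-15)))**2 = (-88 + 7/(-15))**2 = (-88 + 7*(-1/15))**2 = (-88 - 7/15)**2 = (-1327/15)**2 = 1760929/225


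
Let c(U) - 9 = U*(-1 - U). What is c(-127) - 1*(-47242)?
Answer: 31249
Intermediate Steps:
c(U) = 9 + U*(-1 - U)
c(-127) - 1*(-47242) = (9 - 1*(-127) - 1*(-127)²) - 1*(-47242) = (9 + 127 - 1*16129) + 47242 = (9 + 127 - 16129) + 47242 = -15993 + 47242 = 31249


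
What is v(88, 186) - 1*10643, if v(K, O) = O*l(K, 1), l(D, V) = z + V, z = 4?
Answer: -9713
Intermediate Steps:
l(D, V) = 4 + V
v(K, O) = 5*O (v(K, O) = O*(4 + 1) = O*5 = 5*O)
v(88, 186) - 1*10643 = 5*186 - 1*10643 = 930 - 10643 = -9713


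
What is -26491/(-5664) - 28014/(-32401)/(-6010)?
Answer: 43715542573/9347040480 ≈ 4.6769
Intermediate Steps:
-26491/(-5664) - 28014/(-32401)/(-6010) = -26491*(-1/5664) - 28014*(-1/32401)*(-1/6010) = 449/96 + (28014/32401)*(-1/6010) = 449/96 - 14007/97365005 = 43715542573/9347040480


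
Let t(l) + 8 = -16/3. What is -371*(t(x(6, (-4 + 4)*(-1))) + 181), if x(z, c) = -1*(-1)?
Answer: -186613/3 ≈ -62204.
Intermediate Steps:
x(z, c) = 1
t(l) = -40/3 (t(l) = -8 - 16/3 = -40/3)
-371*(t(x(6, (-4 + 4)*(-1))) + 181) = -371*(-40/3 + 181) = -371*503/3 = -186613/3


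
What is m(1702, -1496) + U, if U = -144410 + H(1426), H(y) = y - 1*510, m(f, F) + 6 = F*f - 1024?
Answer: -2690716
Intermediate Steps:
m(f, F) = -1030 + F*f (m(f, F) = -6 + (F*f - 1024) = -6 + (-1024 + F*f) = -1030 + F*f)
H(y) = -510 + y (H(y) = y - 510 = -510 + y)
U = -143494 (U = -144410 + (-510 + 1426) = -144410 + 916 = -143494)
m(1702, -1496) + U = (-1030 - 1496*1702) - 143494 = (-1030 - 2546192) - 143494 = -2547222 - 143494 = -2690716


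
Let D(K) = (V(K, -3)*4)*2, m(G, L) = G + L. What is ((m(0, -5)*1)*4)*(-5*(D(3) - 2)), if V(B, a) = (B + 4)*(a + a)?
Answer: -33800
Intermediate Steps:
V(B, a) = 2*a*(4 + B) (V(B, a) = (4 + B)*(2*a) = 2*a*(4 + B))
D(K) = -192 - 48*K (D(K) = ((2*(-3)*(4 + K))*4)*2 = ((-24 - 6*K)*4)*2 = (-96 - 24*K)*2 = -192 - 48*K)
((m(0, -5)*1)*4)*(-5*(D(3) - 2)) = (((0 - 5)*1)*4)*(-5*((-192 - 48*3) - 2)) = (-5*1*4)*(-5*((-192 - 144) - 2)) = (-5*4)*(-5*(-336 - 2)) = -(-100)*(-338) = -20*1690 = -33800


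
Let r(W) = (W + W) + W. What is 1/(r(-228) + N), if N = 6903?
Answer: 1/6219 ≈ 0.00016080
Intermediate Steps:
r(W) = 3*W (r(W) = 2*W + W = 3*W)
1/(r(-228) + N) = 1/(3*(-228) + 6903) = 1/(-684 + 6903) = 1/6219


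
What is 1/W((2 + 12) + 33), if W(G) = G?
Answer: 1/47 ≈ 0.021277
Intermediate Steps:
1/W((2 + 12) + 33) = 1/((2 + 12) + 33) = 1/(14 + 33) = 1/47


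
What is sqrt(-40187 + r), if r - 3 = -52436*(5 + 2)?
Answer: 2*I*sqrt(101809) ≈ 638.15*I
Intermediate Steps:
r = -367049 (r = 3 - 52436*(5 + 2) = 3 - 52436*7 = 3 - 13109*28 = 3 - 367052 = -367049)
sqrt(-40187 + r) = sqrt(-40187 - 367049) = sqrt(-407236) = 2*I*sqrt(101809)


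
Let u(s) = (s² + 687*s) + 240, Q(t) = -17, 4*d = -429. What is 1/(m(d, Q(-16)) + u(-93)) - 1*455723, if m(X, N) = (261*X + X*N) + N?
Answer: -36999238925/81188 ≈ -4.5572e+5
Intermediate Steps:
d = -429/4 (d = (¼)*(-429) = -429/4 ≈ -107.25)
m(X, N) = N + 261*X + N*X (m(X, N) = (261*X + N*X) + N = N + 261*X + N*X)
u(s) = 240 + s² + 687*s
1/(m(d, Q(-16)) + u(-93)) - 1*455723 = 1/((-17 + 261*(-429/4) - 17*(-429/4)) + (240 + (-93)² + 687*(-93))) - 1*455723 = 1/((-17 - 111969/4 + 7293/4) + (240 + 8649 - 63891)) - 455723 = 1/(-26186 - 55002) - 455723 = 1/(-81188) - 455723 = -1/81188 - 455723 = -36999238925/81188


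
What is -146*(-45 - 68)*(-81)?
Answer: -1336338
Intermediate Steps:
-146*(-45 - 68)*(-81) = -146*(-113)*(-81) = 16498*(-81) = -1336338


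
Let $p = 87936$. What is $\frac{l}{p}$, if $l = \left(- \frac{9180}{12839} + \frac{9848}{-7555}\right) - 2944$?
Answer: $- \frac{23813317021}{710806070560} \approx -0.033502$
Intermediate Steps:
$l = - \frac{285759804252}{96998645}$ ($l = \left(\left(-9180\right) \frac{1}{12839} + 9848 \left(- \frac{1}{7555}\right)\right) - 2944 = \left(- \frac{9180}{12839} - \frac{9848}{7555}\right) - 2944 = - \frac{195793372}{96998645} - 2944 = - \frac{285759804252}{96998645} \approx -2946.0$)
$\frac{l}{p} = - \frac{285759804252}{96998645 \cdot 87936} = \left(- \frac{285759804252}{96998645}\right) \frac{1}{87936} = - \frac{23813317021}{710806070560}$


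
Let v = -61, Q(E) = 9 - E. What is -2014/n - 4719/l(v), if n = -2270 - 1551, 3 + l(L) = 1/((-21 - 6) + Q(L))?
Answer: 775603649/489088 ≈ 1585.8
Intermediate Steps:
l(L) = -3 + 1/(-18 - L) (l(L) = -3 + 1/((-21 - 6) + (9 - L)) = -3 + 1/(-27 + (9 - L)) = -3 + 1/(-18 - L))
n = -3821
-2014/n - 4719/l(v) = -2014/(-3821) - 4719*(18 - 61)/(-55 - 3*(-61)) = -2014*(-1/3821) - 4719*(-43/(-55 + 183)) = 2014/3821 - 4719/((-1/43*128)) = 2014/3821 - 4719/(-128/43) = 2014/3821 - 4719*(-43/128) = 2014/3821 + 202917/128 = 775603649/489088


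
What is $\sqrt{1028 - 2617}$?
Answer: $i \sqrt{1589} \approx 39.862 i$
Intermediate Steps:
$\sqrt{1028 - 2617} = \sqrt{-1589} = i \sqrt{1589}$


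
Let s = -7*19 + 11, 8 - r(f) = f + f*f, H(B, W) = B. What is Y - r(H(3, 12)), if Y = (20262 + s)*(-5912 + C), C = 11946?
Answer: 121524764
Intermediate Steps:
r(f) = 8 - f - f² (r(f) = 8 - (f + f*f) = 8 - (f + f²) = 8 + (-f - f²) = 8 - f - f²)
s = -122 (s = -133 + 11 = -122)
Y = 121524760 (Y = (20262 - 122)*(-5912 + 11946) = 20140*6034 = 121524760)
Y - r(H(3, 12)) = 121524760 - (8 - 1*3 - 1*3²) = 121524760 - (8 - 3 - 1*9) = 121524760 - (8 - 3 - 9) = 121524760 - 1*(-4) = 121524760 + 4 = 121524764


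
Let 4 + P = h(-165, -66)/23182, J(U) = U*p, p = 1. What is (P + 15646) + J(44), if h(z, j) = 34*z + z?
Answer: 363627077/23182 ≈ 15686.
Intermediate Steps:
h(z, j) = 35*z
J(U) = U (J(U) = U*1 = U)
P = -98503/23182 (P = -4 + (35*(-165))/23182 = -4 - 5775*1/23182 = -4 - 5775/23182 = -98503/23182 ≈ -4.2491)
(P + 15646) + J(44) = (-98503/23182 + 15646) + 44 = 362607069/23182 + 44 = 363627077/23182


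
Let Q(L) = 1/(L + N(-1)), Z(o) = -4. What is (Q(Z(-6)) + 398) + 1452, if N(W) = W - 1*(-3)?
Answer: 3699/2 ≈ 1849.5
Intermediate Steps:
N(W) = 3 + W (N(W) = W + 3 = 3 + W)
Q(L) = 1/(2 + L) (Q(L) = 1/(L + (3 - 1)) = 1/(L + 2) = 1/(2 + L))
(Q(Z(-6)) + 398) + 1452 = (1/(2 - 4) + 398) + 1452 = (1/(-2) + 398) + 1452 = (-½ + 398) + 1452 = 795/2 + 1452 = 3699/2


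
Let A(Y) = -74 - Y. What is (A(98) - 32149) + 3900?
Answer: -28421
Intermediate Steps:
(A(98) - 32149) + 3900 = ((-74 - 1*98) - 32149) + 3900 = ((-74 - 98) - 32149) + 3900 = (-172 - 32149) + 3900 = -32321 + 3900 = -28421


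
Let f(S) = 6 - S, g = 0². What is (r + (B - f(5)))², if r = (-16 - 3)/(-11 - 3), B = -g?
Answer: 25/196 ≈ 0.12755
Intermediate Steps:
g = 0
B = 0 (B = -1*0 = 0)
r = 19/14 (r = -19/(-14) = -19*(-1/14) = 19/14 ≈ 1.3571)
(r + (B - f(5)))² = (19/14 + (0 - (6 - 1*5)))² = (19/14 + (0 - (6 - 5)))² = (19/14 + (0 - 1*1))² = (19/14 + (0 - 1))² = (19/14 - 1)² = (5/14)² = 25/196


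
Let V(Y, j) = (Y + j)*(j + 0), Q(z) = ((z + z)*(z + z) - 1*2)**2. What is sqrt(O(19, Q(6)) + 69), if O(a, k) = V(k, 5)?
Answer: 11*sqrt(834) ≈ 317.67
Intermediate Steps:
Q(z) = (-2 + 4*z**2)**2 (Q(z) = ((2*z)*(2*z) - 2)**2 = (4*z**2 - 2)**2 = (-2 + 4*z**2)**2)
V(Y, j) = j*(Y + j) (V(Y, j) = (Y + j)*j = j*(Y + j))
O(a, k) = 25 + 5*k (O(a, k) = 5*(k + 5) = 5*(5 + k) = 25 + 5*k)
sqrt(O(19, Q(6)) + 69) = sqrt((25 + 5*(4*(-1 + 2*6**2)**2)) + 69) = sqrt((25 + 5*(4*(-1 + 2*36)**2)) + 69) = sqrt((25 + 5*(4*(-1 + 72)**2)) + 69) = sqrt((25 + 5*(4*71**2)) + 69) = sqrt((25 + 5*(4*5041)) + 69) = sqrt((25 + 5*20164) + 69) = sqrt((25 + 100820) + 69) = sqrt(100845 + 69) = sqrt(100914) = 11*sqrt(834)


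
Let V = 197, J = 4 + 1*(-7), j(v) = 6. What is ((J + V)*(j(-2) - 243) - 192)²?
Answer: 2131668900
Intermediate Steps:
J = -3 (J = 4 - 7 = -3)
((J + V)*(j(-2) - 243) - 192)² = ((-3 + 197)*(6 - 243) - 192)² = (194*(-237) - 192)² = (-45978 - 192)² = (-46170)² = 2131668900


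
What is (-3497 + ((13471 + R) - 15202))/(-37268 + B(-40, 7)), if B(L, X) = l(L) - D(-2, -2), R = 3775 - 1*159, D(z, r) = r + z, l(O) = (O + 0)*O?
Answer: 403/8916 ≈ 0.045200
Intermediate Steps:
l(O) = O² (l(O) = O*O = O²)
R = 3616 (R = 3775 - 159 = 3616)
B(L, X) = 4 + L² (B(L, X) = L² - (-2 - 2) = L² - 1*(-4) = L² + 4 = 4 + L²)
(-3497 + ((13471 + R) - 15202))/(-37268 + B(-40, 7)) = (-3497 + ((13471 + 3616) - 15202))/(-37268 + (4 + (-40)²)) = (-3497 + (17087 - 15202))/(-37268 + (4 + 1600)) = (-3497 + 1885)/(-37268 + 1604) = -1612/(-35664) = -1612*(-1/35664) = 403/8916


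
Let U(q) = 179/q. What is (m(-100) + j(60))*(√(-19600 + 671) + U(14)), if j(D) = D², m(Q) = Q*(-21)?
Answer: 510150/7 + 5700*I*√18929 ≈ 72879.0 + 7.8422e+5*I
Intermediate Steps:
m(Q) = -21*Q
(m(-100) + j(60))*(√(-19600 + 671) + U(14)) = (-21*(-100) + 60²)*(√(-19600 + 671) + 179/14) = (2100 + 3600)*(√(-18929) + 179*(1/14)) = 5700*(I*√18929 + 179/14) = 5700*(179/14 + I*√18929) = 510150/7 + 5700*I*√18929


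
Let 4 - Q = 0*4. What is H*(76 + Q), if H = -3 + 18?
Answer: 1200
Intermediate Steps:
H = 15
Q = 4 (Q = 4 - 0*4 = 4 - 1*0 = 4 + 0 = 4)
H*(76 + Q) = 15*(76 + 4) = 15*80 = 1200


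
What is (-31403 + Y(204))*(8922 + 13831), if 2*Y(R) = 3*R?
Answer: -707550041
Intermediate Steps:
Y(R) = 3*R/2 (Y(R) = (3*R)/2 = 3*R/2)
(-31403 + Y(204))*(8922 + 13831) = (-31403 + (3/2)*204)*(8922 + 13831) = (-31403 + 306)*22753 = -31097*22753 = -707550041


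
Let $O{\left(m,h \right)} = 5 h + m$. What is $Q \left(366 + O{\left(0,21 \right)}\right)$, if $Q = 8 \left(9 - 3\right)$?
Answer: $22608$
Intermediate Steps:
$O{\left(m,h \right)} = m + 5 h$
$Q = 48$ ($Q = 8 \cdot 6 = 48$)
$Q \left(366 + O{\left(0,21 \right)}\right) = 48 \left(366 + \left(0 + 5 \cdot 21\right)\right) = 48 \left(366 + \left(0 + 105\right)\right) = 48 \left(366 + 105\right) = 48 \cdot 471 = 22608$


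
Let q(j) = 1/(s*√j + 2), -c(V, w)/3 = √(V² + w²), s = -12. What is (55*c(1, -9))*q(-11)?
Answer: -165*√82/794 - 495*I*√902/397 ≈ -1.8818 - 37.447*I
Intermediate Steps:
c(V, w) = -3*√(V² + w²)
q(j) = 1/(2 - 12*√j) (q(j) = 1/(-12*√j + 2) = 1/(2 - 12*√j))
(55*c(1, -9))*q(-11) = (55*(-3*√(1² + (-9)²)))*(-1/(-2 + 12*√(-11))) = (55*(-3*√(1 + 81)))*(-1/(-2 + 12*(I*√11))) = (55*(-3*√82))*(-1/(-2 + 12*I*√11)) = (-165*√82)*(-1/(-2 + 12*I*√11)) = 165*√82/(-2 + 12*I*√11)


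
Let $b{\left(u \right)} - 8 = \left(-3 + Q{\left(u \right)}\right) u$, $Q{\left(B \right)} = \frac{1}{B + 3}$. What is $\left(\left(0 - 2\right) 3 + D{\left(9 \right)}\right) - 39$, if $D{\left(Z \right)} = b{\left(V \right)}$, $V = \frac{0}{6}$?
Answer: $-37$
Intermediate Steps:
$Q{\left(B \right)} = \frac{1}{3 + B}$
$V = 0$ ($V = 0 \cdot \frac{1}{6} = 0$)
$b{\left(u \right)} = 8 + u \left(-3 + \frac{1}{3 + u}\right)$ ($b{\left(u \right)} = 8 + \left(-3 + \frac{1}{3 + u}\right) u = 8 + u \left(-3 + \frac{1}{3 + u}\right)$)
$D{\left(Z \right)} = 8$ ($D{\left(Z \right)} = \frac{3 \left(8 - 0^{2}\right)}{3 + 0} = \frac{3 \left(8 - 0\right)}{3} = 3 \cdot \frac{1}{3} \left(8 + 0\right) = 3 \cdot \frac{1}{3} \cdot 8 = 8$)
$\left(\left(0 - 2\right) 3 + D{\left(9 \right)}\right) - 39 = \left(\left(0 - 2\right) 3 + 8\right) - 39 = \left(\left(-2\right) 3 + 8\right) - 39 = \left(-6 + 8\right) - 39 = 2 - 39 = -37$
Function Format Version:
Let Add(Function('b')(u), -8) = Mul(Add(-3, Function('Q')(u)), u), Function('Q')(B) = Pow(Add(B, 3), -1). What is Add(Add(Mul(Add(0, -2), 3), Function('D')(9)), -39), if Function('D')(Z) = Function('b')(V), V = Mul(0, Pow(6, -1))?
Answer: -37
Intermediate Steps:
Function('Q')(B) = Pow(Add(3, B), -1)
V = 0 (V = Mul(0, Rational(1, 6)) = 0)
Function('b')(u) = Add(8, Mul(u, Add(-3, Pow(Add(3, u), -1)))) (Function('b')(u) = Add(8, Mul(Add(-3, Pow(Add(3, u), -1)), u)) = Add(8, Mul(u, Add(-3, Pow(Add(3, u), -1)))))
Function('D')(Z) = 8 (Function('D')(Z) = Mul(3, Pow(Add(3, 0), -1), Add(8, Mul(-1, Pow(0, 2)))) = Mul(3, Pow(3, -1), Add(8, Mul(-1, 0))) = Mul(3, Rational(1, 3), Add(8, 0)) = Mul(3, Rational(1, 3), 8) = 8)
Add(Add(Mul(Add(0, -2), 3), Function('D')(9)), -39) = Add(Add(Mul(Add(0, -2), 3), 8), -39) = Add(Add(Mul(-2, 3), 8), -39) = Add(Add(-6, 8), -39) = Add(2, -39) = -37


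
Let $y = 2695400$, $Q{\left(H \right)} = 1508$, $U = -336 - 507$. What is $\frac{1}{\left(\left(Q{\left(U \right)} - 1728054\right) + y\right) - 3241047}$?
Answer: $- \frac{1}{2272193} \approx -4.401 \cdot 10^{-7}$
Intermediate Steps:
$U = -843$ ($U = -336 - 507 = -843$)
$\frac{1}{\left(\left(Q{\left(U \right)} - 1728054\right) + y\right) - 3241047} = \frac{1}{\left(\left(1508 - 1728054\right) + 2695400\right) - 3241047} = \frac{1}{\left(-1726546 + 2695400\right) - 3241047} = \frac{1}{968854 - 3241047} = \frac{1}{-2272193} = - \frac{1}{2272193}$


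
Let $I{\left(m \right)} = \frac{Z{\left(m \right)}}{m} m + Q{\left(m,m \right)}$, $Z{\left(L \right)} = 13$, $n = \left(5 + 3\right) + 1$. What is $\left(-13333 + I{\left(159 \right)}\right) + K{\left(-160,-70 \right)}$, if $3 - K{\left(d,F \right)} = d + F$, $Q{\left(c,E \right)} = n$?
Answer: $-13078$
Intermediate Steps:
$n = 9$ ($n = 8 + 1 = 9$)
$Q{\left(c,E \right)} = 9$
$K{\left(d,F \right)} = 3 - F - d$ ($K{\left(d,F \right)} = 3 - \left(d + F\right) = 3 - \left(F + d\right) = 3 - F - d$)
$I{\left(m \right)} = 22$ ($I{\left(m \right)} = \frac{13}{m} m + 9 = 13 + 9 = 22$)
$\left(-13333 + I{\left(159 \right)}\right) + K{\left(-160,-70 \right)} = \left(-13333 + 22\right) - -233 = -13311 + \left(3 + 70 + 160\right) = -13311 + 233 = -13078$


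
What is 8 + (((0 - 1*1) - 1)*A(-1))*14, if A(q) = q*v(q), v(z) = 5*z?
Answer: -132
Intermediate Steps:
A(q) = 5*q² (A(q) = q*(5*q) = 5*q²)
8 + (((0 - 1*1) - 1)*A(-1))*14 = 8 + (((0 - 1*1) - 1)*(5*(-1)²))*14 = 8 + (((0 - 1) - 1)*(5*1))*14 = 8 + ((-1 - 1)*5)*14 = 8 - 2*5*14 = 8 - 10*14 = 8 - 140 = -132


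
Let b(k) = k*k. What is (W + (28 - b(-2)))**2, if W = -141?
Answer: 13689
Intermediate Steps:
b(k) = k**2
(W + (28 - b(-2)))**2 = (-141 + (28 - 1*(-2)**2))**2 = (-141 + (28 - 1*4))**2 = (-141 + (28 - 4))**2 = (-141 + 24)**2 = (-117)**2 = 13689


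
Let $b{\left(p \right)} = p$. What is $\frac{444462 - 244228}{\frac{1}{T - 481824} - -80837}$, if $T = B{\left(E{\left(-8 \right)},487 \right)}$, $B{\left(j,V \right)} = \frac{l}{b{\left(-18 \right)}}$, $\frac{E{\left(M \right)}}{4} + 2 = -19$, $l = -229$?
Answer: $\frac{1736549989102}{701067208693} \approx 2.477$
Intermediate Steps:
$E{\left(M \right)} = -84$ ($E{\left(M \right)} = -8 + 4 \left(-19\right) = -8 - 76 = -84$)
$B{\left(j,V \right)} = \frac{229}{18}$ ($B{\left(j,V \right)} = - \frac{229}{-18} = \left(-229\right) \left(- \frac{1}{18}\right) = \frac{229}{18}$)
$T = \frac{229}{18} \approx 12.722$
$\frac{444462 - 244228}{\frac{1}{T - 481824} - -80837} = \frac{444462 - 244228}{\frac{1}{\frac{229}{18} - 481824} - -80837} = \frac{444462 - 244228}{\frac{1}{- \frac{8672603}{18}} + 80837} = \frac{444462 - 244228}{- \frac{18}{8672603} + 80837} = \frac{200234}{\frac{701067208693}{8672603}} = 200234 \cdot \frac{8672603}{701067208693} = \frac{1736549989102}{701067208693}$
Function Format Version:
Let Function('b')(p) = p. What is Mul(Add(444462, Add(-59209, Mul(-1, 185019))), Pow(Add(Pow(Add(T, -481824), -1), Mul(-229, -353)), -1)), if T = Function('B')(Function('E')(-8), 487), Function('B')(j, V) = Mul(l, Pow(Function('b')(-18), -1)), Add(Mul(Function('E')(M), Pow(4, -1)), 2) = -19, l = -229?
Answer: Rational(1736549989102, 701067208693) ≈ 2.4770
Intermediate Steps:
Function('E')(M) = -84 (Function('E')(M) = Add(-8, Mul(4, -19)) = Add(-8, -76) = -84)
Function('B')(j, V) = Rational(229, 18) (Function('B')(j, V) = Mul(-229, Pow(-18, -1)) = Mul(-229, Rational(-1, 18)) = Rational(229, 18))
T = Rational(229, 18) ≈ 12.722
Mul(Add(444462, Add(-59209, Mul(-1, 185019))), Pow(Add(Pow(Add(T, -481824), -1), Mul(-229, -353)), -1)) = Mul(Add(444462, Add(-59209, Mul(-1, 185019))), Pow(Add(Pow(Add(Rational(229, 18), -481824), -1), Mul(-229, -353)), -1)) = Mul(Add(444462, Add(-59209, -185019)), Pow(Add(Pow(Rational(-8672603, 18), -1), 80837), -1)) = Mul(Add(444462, -244228), Pow(Add(Rational(-18, 8672603), 80837), -1)) = Mul(200234, Pow(Rational(701067208693, 8672603), -1)) = Mul(200234, Rational(8672603, 701067208693)) = Rational(1736549989102, 701067208693)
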